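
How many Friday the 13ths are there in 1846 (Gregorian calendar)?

Check the 13th of each month of 1846: Jan 13: Tue, Feb 13: Fri, Mar 13: Fri, Apr 13: Mon, May 13: Wed, Jun 13: Sat, Jul 13: Mon, Aug 13: Thu, Sep 13: Sun, Oct 13: Tue, Nov 13: Fri, Dec 13: Sun.
Friday occurs in February, March, November — 3 months.

3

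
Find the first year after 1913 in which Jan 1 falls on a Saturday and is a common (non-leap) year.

1921

Jan 1 advances by 2 weekdays after a leap year and by 1 after a common year.
1913: Jan 1 is Wednesday.
1914: Thursday
1915: Friday
1916: Saturday (leap)
1917: Monday
1918: Tuesday
1919: Wednesday
1920: Thursday (leap)
1921: Saturday
1921 begins on a Saturday and is a common year.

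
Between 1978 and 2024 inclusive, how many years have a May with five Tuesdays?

May has 31 days; it has five Tuesdays when Tuesday falls among the first (month-length − 28) days — i.e. when May 1 is one of Tuesday/Monday/Sunday.
May 1 by year: 1978:Mon✓ 1979:Tue✓ 1980:Thu 1981:Fri 1982:Sat 1983:Sun✓ 1984:Tue✓ 1985:Wed 1986:Thu 1987:Fri 1988:Sun✓ 1989:Mon✓ 1990:Tue✓ 1991:Wed 1992:Fri …(17 more)… 2010:Sat 2011:Sun✓ 2012:Tue✓ 2013:Wed 2014:Thu 2015:Fri 2016:Sun✓ 2017:Mon✓ 2018:Tue✓ 2019:Wed 2020:Fri 2021:Sat 2022:Sun✓ 2023:Mon✓ 2024:Wed
Years with five Tuesdays: 1978, 1979, 1983, 1984, 1988, 1989, 1990, 1994, 1995, 2000, 2001, 2005, 2006, 2007, 2011, 2012, 2016, 2017, 2018, 2022, 2023 → 21.

21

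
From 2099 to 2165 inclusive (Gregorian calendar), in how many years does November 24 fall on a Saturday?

Track November 24's weekday year by year (advancing +1, or +2 across a Feb 29):
  2099: Tue  2100: Wed (+1)  2101: Thu (+1)  2102: Fri (+1)  2103: Sat (+1) ✓
  2104: Mon (+2)  2105: Tue (+1)  2106: Wed (+1)  2107: Thu (+1)  2108: Sat (+2) ✓
  2109: Sun (+1)  2110: Mon (+1)  2111: Tue (+1)  2112: Thu (+2)  … (39 more years) …
  2152: Fri (+2)  2153: Sat (+1) ✓  2154: Sun (+1)  2155: Mon (+1)  2156: Wed (+2)
  2157: Thu (+1)  2158: Fri (+1)  2159: Sat (+1) ✓  2160: Mon (+2)  2161: Tue (+1)
  2162: Wed (+1)  2163: Thu (+1)  2164: Sat (+2) ✓  2165: Sun (+1)
Saturday years: 2103, 2108, 2114, 2125, 2131, 2136, 2142, 2153, 2159, 2164 — 10 in total.

10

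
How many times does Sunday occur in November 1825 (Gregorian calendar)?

4

November 1825 has 30 days and begins on Tuesday.
The first Sunday is November 6.
Sundays fall on 6, 13, 20, 27 — that's 4.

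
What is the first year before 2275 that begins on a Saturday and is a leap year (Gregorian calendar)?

2248

Jan 1 advances by 2 weekdays after a leap year and by 1 after a common year.
2275: Jan 1 is Friday.
2274: Thursday
2273: Wednesday
2272: Monday (leap)
2271: Sunday
2270: Saturday
2269: Friday
2268: Wednesday (leap)
2267: Tuesday
2266: Monday
2265: Sunday
2264: Friday (leap)
2263: Thursday
2262: Wednesday
2261: Tuesday
2260: Sunday (leap)
2259: Saturday
2258: Friday
2257: Thursday
2256: Tuesday (leap)
2255: Monday
2254: Sunday
2253: Saturday
2252: Thursday (leap)
2251: Wednesday
2250: Tuesday
2249: Monday
2248: Saturday (leap)
2248 begins on a Saturday and is a leap year.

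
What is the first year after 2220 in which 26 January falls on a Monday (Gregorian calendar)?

From one year to the next, a fixed date's weekday advances by 1, or by 2 when a Feb 29 lies between the two dates.
2220: January 26 is Wednesday.
2221: Friday (+2)
2222: Saturday (+1)
2223: Sunday (+1)
2224: Monday (+1)
26 January falls on a Monday in 2224.

2224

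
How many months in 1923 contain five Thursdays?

4

A month of length L has five Thursdays iff its first Thursday is on day ≤ L−28 (so day 1–3 in a 31-day month, 1–2 in a 30-day month, day 1 in a leap February).
Checking each month of 1923: Jan starts Mon (31d); Feb starts Thu (28d); Mar starts Thu (31d) ✓; Apr starts Sun (30d); May starts Tue (31d) ✓; Jun starts Fri (30d); Jul starts Sun (31d); Aug starts Wed (31d) ✓; Sep starts Sat (30d); Oct starts Mon (31d); Nov starts Thu (30d) ✓; Dec starts Sat (31d).
Five-Thursday months: March, May, August, November → 4.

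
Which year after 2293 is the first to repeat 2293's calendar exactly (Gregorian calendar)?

Two years share a calendar iff Jan 1 falls on the same weekday and both are leap or both are common. 2293: Jan 1 is Sunday, common year.
2294: Jan 1 Monday, common
2295: Jan 1 Tuesday, common
2296: Jan 1 Wednesday, leap
2297: Jan 1 Friday, common
2298: Jan 1 Saturday, common
2299: Jan 1 Sunday, common
2299 matches on both conditions.

2299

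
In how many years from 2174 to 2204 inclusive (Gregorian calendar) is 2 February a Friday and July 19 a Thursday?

3

Check each year's weekday for 2 February and July 19:
  2174: Wed/Tue  2175: Thu/Wed  2176: Fri/Fri  2177: Sun/Sat  2178: Mon/Sun  2179: Tue/Mon  2180: Wed/Wed  2181: Fri/Thu ✓  2182: Sat/Fri  2183: Sun/Sat  2184: Mon/Mon  2185: Wed/Tue  2186: Thu/Wed  2187: Fri/Thu ✓  …(3 more)…  2191: Wed/Tue  2192: Thu/Thu  2193: Sat/Fri  2194: Sun/Sat  2195: Mon/Sun  2196: Tue/Tue  2197: Thu/Wed  2198: Fri/Thu ✓  2199: Sat/Fri  2200: Sun/Sat  2201: Mon/Sun  2202: Tue/Mon  2203: Wed/Tue  2204: Thu/Thu
Both conditions hold in: 2181, 2187, 2198 — 3.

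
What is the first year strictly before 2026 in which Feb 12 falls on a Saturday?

From one year to the next, a fixed date's weekday advances by 1, or by 2 when a Feb 29 lies between the two dates.
2026: February 12 is Thursday.
2025: Wednesday (−1)
2024: Monday (−2)
2023: Sunday (−1)
2022: Saturday (−1)
Feb 12 falls on a Saturday in 2022.

2022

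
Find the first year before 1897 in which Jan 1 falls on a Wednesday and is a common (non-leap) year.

1890

Jan 1 advances by 2 weekdays after a leap year and by 1 after a common year.
1897: Jan 1 is Friday.
1896: Wednesday (leap)
1895: Tuesday
1894: Monday
1893: Sunday
1892: Friday (leap)
1891: Thursday
1890: Wednesday
1890 begins on a Wednesday and is a common year.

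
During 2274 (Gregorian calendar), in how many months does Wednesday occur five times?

A month of length L has five Wednesdays iff its first Wednesday is on day ≤ L−28 (so day 1–3 in a 31-day month, 1–2 in a 30-day month, day 1 in a leap February).
Checking each month of 2274: Jan starts Thu (31d); Feb starts Sun (28d); Mar starts Sun (31d); Apr starts Wed (30d) ✓; May starts Fri (31d); Jun starts Mon (30d); Jul starts Wed (31d) ✓; Aug starts Sat (31d); Sep starts Tue (30d) ✓; Oct starts Thu (31d); Nov starts Sun (30d); Dec starts Tue (31d) ✓.
Five-Wednesday months: April, July, September, December → 4.

4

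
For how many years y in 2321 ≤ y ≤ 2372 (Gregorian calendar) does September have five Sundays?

September has 30 days; it has five Sundays when Sunday falls among the first (month-length − 28) days — i.e. when September 1 is one of Sunday/Saturday.
September 1 by year: 2321:Thu 2322:Fri 2323:Sat✓ 2324:Mon 2325:Tue 2326:Wed 2327:Thu 2328:Sat✓ 2329:Sun✓ 2330:Mon 2331:Tue 2332:Thu 2333:Fri 2334:Sat✓ 2335:Sun✓ …(22 more)… 2358:Mon 2359:Tue 2360:Thu 2361:Fri 2362:Sat✓ 2363:Sun✓ 2364:Tue 2365:Wed 2366:Thu 2367:Fri 2368:Sun✓ 2369:Mon 2370:Tue 2371:Wed 2372:Fri
Years with five Sundays: 2323, 2328, 2329, 2334, 2335, 2340, 2345, 2346, 2351, 2356, 2357, 2362, 2363, 2368 → 14.

14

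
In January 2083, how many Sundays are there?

January 2083 has 31 days and begins on Friday.
The first Sunday is January 3.
Sundays fall on 3, 10, 17, 24, 31 — that's 5.

5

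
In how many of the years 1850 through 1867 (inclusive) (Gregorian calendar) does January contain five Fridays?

7

January has 31 days; it has five Fridays when Friday falls among the first (month-length − 28) days — i.e. when January 1 is one of Friday/Thursday/Wednesday.
January 1 by year: 1850:Tue 1851:Wed✓ 1852:Thu✓ 1853:Sat 1854:Sun 1855:Mon 1856:Tue 1857:Thu✓ 1858:Fri✓ 1859:Sat 1860:Sun 1861:Tue 1862:Wed✓ 1863:Thu✓ 1864:Fri✓ 1865:Sun 1866:Mon 1867:Tue
Years with five Fridays: 1851, 1852, 1857, 1858, 1862, 1863, 1864 → 7.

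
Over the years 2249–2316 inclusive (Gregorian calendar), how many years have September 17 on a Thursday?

Track September 17's weekday year by year (advancing +1, or +2 across a Feb 29):
  2249: Mon  2250: Tue (+1)  2251: Wed (+1)  2252: Fri (+2)  2253: Sat (+1)
  2254: Sun (+1)  2255: Mon (+1)  2256: Wed (+2)  2257: Thu (+1) ✓  2258: Fri (+1)
  2259: Sat (+1)  2260: Mon (+2)  2261: Tue (+1)  2262: Wed (+1)  … (40 more years) …
  2303: Thu (+1) ✓  2304: Sat (+2)  2305: Sun (+1)  2306: Mon (+1)  2307: Tue (+1)
  2308: Thu (+2) ✓  2309: Fri (+1)  2310: Sat (+1)  2311: Sun (+1)  2312: Tue (+2)
  2313: Wed (+1)  2314: Thu (+1) ✓  2315: Fri (+1)  2316: Sun (+2)
Thursday years: 2257, 2263, 2268, 2274, 2285, 2291, 2296, 2303, 2308, 2314 — 10 in total.

10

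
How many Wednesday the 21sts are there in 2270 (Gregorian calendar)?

Check the 21st of each month of 2270: Jan 21: Fri, Feb 21: Mon, Mar 21: Mon, Apr 21: Thu, May 21: Sat, Jun 21: Tue, Jul 21: Thu, Aug 21: Sun, Sep 21: Wed, Oct 21: Fri, Nov 21: Mon, Dec 21: Wed.
Wednesday occurs in September, December — 2 months.

2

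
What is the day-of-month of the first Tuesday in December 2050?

6

December 1, 2050 is a Thursday, so the first Tuesday is the 6th.
The first Tuesday is 6 + 0 = 6.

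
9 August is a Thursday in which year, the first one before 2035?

From one year to the next, a fixed date's weekday advances by 1, or by 2 when a Feb 29 lies between the two dates.
2035: August 9 is Thursday.
2034: Wednesday (−1)
2033: Tuesday (−1)
2032: Monday (−1)
2031: Saturday (−2)
2030: Friday (−1)
2029: Thursday (−1)
9 August falls on a Thursday in 2029.

2029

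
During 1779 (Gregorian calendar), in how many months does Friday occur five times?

5

A month of length L has five Fridays iff its first Friday is on day ≤ L−28 (so day 1–3 in a 31-day month, 1–2 in a 30-day month, day 1 in a leap February).
Checking each month of 1779: Jan starts Fri (31d) ✓; Feb starts Mon (28d); Mar starts Mon (31d); Apr starts Thu (30d) ✓; May starts Sat (31d); Jun starts Tue (30d); Jul starts Thu (31d) ✓; Aug starts Sun (31d); Sep starts Wed (30d); Oct starts Fri (31d) ✓; Nov starts Mon (30d); Dec starts Wed (31d) ✓.
Five-Friday months: January, April, July, October, December → 5.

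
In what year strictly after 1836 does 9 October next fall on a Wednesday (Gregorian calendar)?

From one year to the next, a fixed date's weekday advances by 1, or by 2 when a Feb 29 lies between the two dates.
1836: October 9 is Sunday.
1837: Monday (+1)
1838: Tuesday (+1)
1839: Wednesday (+1)
9 October falls on a Wednesday in 1839.

1839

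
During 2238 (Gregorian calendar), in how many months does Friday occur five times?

4

A month of length L has five Fridays iff its first Friday is on day ≤ L−28 (so day 1–3 in a 31-day month, 1–2 in a 30-day month, day 1 in a leap February).
Checking each month of 2238: Jan starts Mon (31d); Feb starts Thu (28d); Mar starts Thu (31d) ✓; Apr starts Sun (30d); May starts Tue (31d); Jun starts Fri (30d) ✓; Jul starts Sun (31d); Aug starts Wed (31d) ✓; Sep starts Sat (30d); Oct starts Mon (31d); Nov starts Thu (30d) ✓; Dec starts Sat (31d).
Five-Friday months: March, June, August, November → 4.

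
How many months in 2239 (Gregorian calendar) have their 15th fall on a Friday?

3

Check the 15th of each month of 2239: Jan 15: Tue, Feb 15: Fri, Mar 15: Fri, Apr 15: Mon, May 15: Wed, Jun 15: Sat, Jul 15: Mon, Aug 15: Thu, Sep 15: Sun, Oct 15: Tue, Nov 15: Fri, Dec 15: Sun.
Friday occurs in February, March, November — 3 months.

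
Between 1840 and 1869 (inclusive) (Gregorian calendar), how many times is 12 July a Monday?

Track 12 July's weekday year by year (advancing +1, or +2 across a Feb 29):
  1840: Sun  1841: Mon (+1) ✓  1842: Tue (+1)  1843: Wed (+1)  1844: Fri (+2)
  1845: Sat (+1)  1846: Sun (+1)  1847: Mon (+1) ✓  1848: Wed (+2)  1849: Thu (+1)
  1850: Fri (+1)  1851: Sat (+1)  1852: Mon (+2) ✓  1853: Tue (+1)  1854: Wed (+1)
  1855: Thu (+1)  1856: Sat (+2)  1857: Sun (+1)  1858: Mon (+1) ✓  1859: Tue (+1)
  1860: Thu (+2)  1861: Fri (+1)  1862: Sat (+1)  1863: Sun (+1)  1864: Tue (+2)
  1865: Wed (+1)  1866: Thu (+1)  1867: Fri (+1)  1868: Sun (+2)  1869: Mon (+1) ✓
Monday years: 1841, 1847, 1852, 1858, 1869 — 5 in total.

5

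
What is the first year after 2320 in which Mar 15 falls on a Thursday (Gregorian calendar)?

From one year to the next, a fixed date's weekday advances by 1, or by 2 when a Feb 29 lies between the two dates.
2320: March 15 is Monday.
2321: Tuesday (+1)
2322: Wednesday (+1)
2323: Thursday (+1)
Mar 15 falls on a Thursday in 2323.

2323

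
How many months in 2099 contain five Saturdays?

4

A month of length L has five Saturdays iff its first Saturday is on day ≤ L−28 (so day 1–3 in a 31-day month, 1–2 in a 30-day month, day 1 in a leap February).
Checking each month of 2099: Jan starts Thu (31d) ✓; Feb starts Sun (28d); Mar starts Sun (31d); Apr starts Wed (30d); May starts Fri (31d) ✓; Jun starts Mon (30d); Jul starts Wed (31d); Aug starts Sat (31d) ✓; Sep starts Tue (30d); Oct starts Thu (31d) ✓; Nov starts Sun (30d); Dec starts Tue (31d).
Five-Saturday months: January, May, August, October → 4.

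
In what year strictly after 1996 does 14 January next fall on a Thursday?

From one year to the next, a fixed date's weekday advances by 1, or by 2 when a Feb 29 lies between the two dates.
1996: January 14 is Sunday.
1997: Tuesday (+2)
1998: Wednesday (+1)
1999: Thursday (+1)
14 January falls on a Thursday in 1999.

1999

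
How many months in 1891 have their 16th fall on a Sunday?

1

Check the 16th of each month of 1891: Jan 16: Fri, Feb 16: Mon, Mar 16: Mon, Apr 16: Thu, May 16: Sat, Jun 16: Tue, Jul 16: Thu, Aug 16: Sun, Sep 16: Wed, Oct 16: Fri, Nov 16: Mon, Dec 16: Wed.
Sunday occurs in August — 1 month.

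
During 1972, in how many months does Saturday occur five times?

5

A month of length L has five Saturdays iff its first Saturday is on day ≤ L−28 (so day 1–3 in a 31-day month, 1–2 in a 30-day month, day 1 in a leap February).
Checking each month of 1972: Jan starts Sat (31d) ✓; Feb starts Tue (29d); Mar starts Wed (31d); Apr starts Sat (30d) ✓; May starts Mon (31d); Jun starts Thu (30d); Jul starts Sat (31d) ✓; Aug starts Tue (31d); Sep starts Fri (30d) ✓; Oct starts Sun (31d); Nov starts Wed (30d); Dec starts Fri (31d) ✓.
Five-Saturday months: January, April, July, September, December → 5.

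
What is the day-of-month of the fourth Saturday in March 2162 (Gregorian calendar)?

March 1, 2162 is a Monday, so the first Saturday is the 6th.
The fourth Saturday is 6 + 21 = 27.

27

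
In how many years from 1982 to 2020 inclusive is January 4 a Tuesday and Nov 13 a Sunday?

4

Check each year's weekday for January 4 and Nov 13:
  1982: Mon/Sat  1983: Tue/Sun ✓  1984: Wed/Tue  1985: Fri/Wed  1986: Sat/Thu  1987: Sun/Fri  1988: Mon/Sun  1989: Wed/Mon  1990: Thu/Tue  1991: Fri/Wed  1992: Sat/Fri  1993: Mon/Sat  1994: Tue/Sun ✓  1995: Wed/Mon  …(11 more)…  2007: Thu/Tue  2008: Fri/Thu  2009: Sun/Fri  2010: Mon/Sat  2011: Tue/Sun ✓  2012: Wed/Tue  2013: Fri/Wed  2014: Sat/Thu  2015: Sun/Fri  2016: Mon/Sun  2017: Wed/Mon  2018: Thu/Tue  2019: Fri/Wed  2020: Sat/Fri
Both conditions hold in: 1983, 1994, 2005, 2011 — 4.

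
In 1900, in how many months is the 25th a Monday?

1

Check the 25th of each month of 1900: Jan 25: Thu, Feb 25: Sun, Mar 25: Sun, Apr 25: Wed, May 25: Fri, Jun 25: Mon, Jul 25: Wed, Aug 25: Sat, Sep 25: Tue, Oct 25: Thu, Nov 25: Sun, Dec 25: Tue.
Monday occurs in June — 1 month.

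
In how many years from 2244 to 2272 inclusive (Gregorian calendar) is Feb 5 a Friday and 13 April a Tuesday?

Check each year's weekday for Feb 5 and 13 April:
  2244: Mon/Sat  2245: Wed/Sun  2246: Thu/Mon  2247: Fri/Tue ✓  2248: Sat/Thu  2249: Mon/Fri  2250: Tue/Sat  2251: Wed/Sun  2252: Thu/Tue  2253: Sat/Wed  2254: Sun/Thu  2255: Mon/Fri  2256: Tue/Sun  2257: Thu/Mon  2258: Fri/Tue ✓  2259: Sat/Wed  2260: Sun/Fri  2261: Tue/Sat  2262: Wed/Sun  2263: Thu/Mon  2264: Fri/Wed  2265: Sun/Thu  2266: Mon/Fri  2267: Tue/Sat  2268: Wed/Mon  2269: Fri/Tue ✓  2270: Sat/Wed  2271: Sun/Thu  2272: Mon/Sat
Both conditions hold in: 2247, 2258, 2269 — 3.

3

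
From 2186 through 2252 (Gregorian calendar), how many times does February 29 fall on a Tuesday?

2

Leap years in 2186–2252: 16 of them.
Feb 29 weekday advances by 5 (mod 7) from one leap year to the next four years later (or differs when a century non-leap intervenes).
Leap-day weekdays: 2188:Fri 2192:Wed 2196:Mon 2204:Wed 2208:Mon 2212:Sat 2216:Thu 2220:Tue✓ 2224:Sun 2228:Fri 2232:Wed 2236:Mon 2240:Sat 2244:Thu 2248:Tue✓ 2252:Sun
Tuesday: 2220, 2248 → 2.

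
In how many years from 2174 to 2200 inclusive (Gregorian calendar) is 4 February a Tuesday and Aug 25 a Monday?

4

Check each year's weekday for 4 February and Aug 25:
  2174: Fri/Thu  2175: Sat/Fri  2176: Sun/Sun  2177: Tue/Mon ✓  2178: Wed/Tue  2179: Thu/Wed  2180: Fri/Fri  2181: Sun/Sat  2182: Mon/Sun  2183: Tue/Mon ✓  2184: Wed/Wed  2185: Fri/Thu  2186: Sat/Fri  2187: Sun/Sat  2188: Mon/Mon  2189: Wed/Tue  2190: Thu/Wed  2191: Fri/Thu  2192: Sat/Sat  2193: Mon/Sun  2194: Tue/Mon ✓  2195: Wed/Tue  2196: Thu/Thu  2197: Sat/Fri  2198: Sun/Sat  2199: Mon/Sun  2200: Tue/Mon ✓
Both conditions hold in: 2177, 2183, 2194, 2200 — 4.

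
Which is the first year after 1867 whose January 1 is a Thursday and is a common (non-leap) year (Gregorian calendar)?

Jan 1 advances by 2 weekdays after a leap year and by 1 after a common year.
1867: Jan 1 is Tuesday.
1868: Wednesday (leap)
1869: Friday
1870: Saturday
1871: Sunday
1872: Monday (leap)
1873: Wednesday
1874: Thursday
1874 begins on a Thursday and is a common year.

1874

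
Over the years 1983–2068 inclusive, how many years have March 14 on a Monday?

13

Track March 14's weekday year by year (advancing +1, or +2 across a Feb 29):
  1983: Mon ✓  1984: Wed (+2)  1985: Thu (+1)  1986: Fri (+1)  1987: Sat (+1)
  1988: Mon (+2) ✓  1989: Tue (+1)  1990: Wed (+1)  1991: Thu (+1)  1992: Sat (+2)
  1993: Sun (+1)  1994: Mon (+1) ✓  1995: Tue (+1)  1996: Thu (+2)  … (58 more years) …
  2055: Sun (+1)  2056: Tue (+2)  2057: Wed (+1)  2058: Thu (+1)  2059: Fri (+1)
  2060: Sun (+2)  2061: Mon (+1) ✓  2062: Tue (+1)  2063: Wed (+1)  2064: Fri (+2)
  2065: Sat (+1)  2066: Sun (+1)  2067: Mon (+1) ✓  2068: Wed (+2)
Monday years: 1983, 1988, 1994, 2005, 2011, 2016, 2022, 2033, 2039, 2044, 2050, 2061, 2067 — 13 in total.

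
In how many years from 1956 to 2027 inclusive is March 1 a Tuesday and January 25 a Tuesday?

Check each year's weekday for March 1 and January 25:
  1956: Thu/Wed  1957: Fri/Fri  1958: Sat/Sat  1959: Sun/Sun  1960: Tue/Mon  1961: Wed/Wed  1962: Thu/Thu  1963: Fri/Fri  1964: Sun/Sat  1965: Mon/Mon  1966: Tue/Tue ✓  1967: Wed/Wed  1968: Fri/Thu  1969: Sat/Sat  …(44 more)…  2014: Sat/Sat  2015: Sun/Sun  2016: Tue/Mon  2017: Wed/Wed  2018: Thu/Thu  2019: Fri/Fri  2020: Sun/Sat  2021: Mon/Mon  2022: Tue/Tue ✓  2023: Wed/Wed  2024: Fri/Thu  2025: Sat/Sat  2026: Sun/Sun  2027: Mon/Mon
Both conditions hold in: 1966, 1977, 1983, 1994, 2005, 2011, 2022 — 7.

7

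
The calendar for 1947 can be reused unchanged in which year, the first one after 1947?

Two years share a calendar iff Jan 1 falls on the same weekday and both are leap or both are common. 1947: Jan 1 is Wednesday, common year.
1948: Jan 1 Thursday, leap
1949: Jan 1 Saturday, common
1950: Jan 1 Sunday, common
1951: Jan 1 Monday, common
1952: Jan 1 Tuesday, leap
1953: Jan 1 Thursday, common
1954: Jan 1 Friday, common
1955: Jan 1 Saturday, common
1956: Jan 1 Sunday, leap
1957: Jan 1 Tuesday, common
1958: Jan 1 Wednesday, common
1958 matches on both conditions.

1958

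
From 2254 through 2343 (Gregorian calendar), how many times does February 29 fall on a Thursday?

3

Leap years in 2254–2343: 21 of them.
Feb 29 weekday advances by 5 (mod 7) from one leap year to the next four years later (or differs when a century non-leap intervenes).
Leap-day weekdays: 2256:Fri 2260:Wed 2264:Mon 2268:Sat 2272:Thu✓ 2276:Tue 2280:Sun 2284:Fri 2288:Wed 2292:Mon 2296:Sat 2304:Mon 2308:Sat 2312:Thu✓ 2316:Tue 2320:Sun 2324:Fri 2328:Wed 2332:Mon 2336:Sat 2340:Thu✓
Thursday: 2272, 2312, 2340 → 3.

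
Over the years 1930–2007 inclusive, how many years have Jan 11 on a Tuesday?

Track Jan 11's weekday year by year (advancing +1, or +2 across a Feb 29):
  1930: Sat  1931: Sun (+1)  1932: Mon (+1)  1933: Wed (+2)  1934: Thu (+1)
  1935: Fri (+1)  1936: Sat (+1)  1937: Mon (+2)  1938: Tue (+1) ✓  1939: Wed (+1)
  1940: Thu (+1)  1941: Sat (+2)  1942: Sun (+1)  1943: Mon (+1)  … (50 more years) …
  1994: Tue (+1) ✓  1995: Wed (+1)  1996: Thu (+1)  1997: Sat (+2)  1998: Sun (+1)
  1999: Mon (+1)  2000: Tue (+1) ✓  2001: Thu (+2)  2002: Fri (+1)  2003: Sat (+1)
  2004: Sun (+1)  2005: Tue (+2) ✓  2006: Wed (+1)  2007: Thu (+1)
Tuesday years: 1938, 1944, 1949, 1955, 1966, 1972, 1977, 1983, 1994, 2000, 2005 — 11 in total.

11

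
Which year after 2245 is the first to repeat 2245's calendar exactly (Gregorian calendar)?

Two years share a calendar iff Jan 1 falls on the same weekday and both are leap or both are common. 2245: Jan 1 is Wednesday, common year.
2246: Jan 1 Thursday, common
2247: Jan 1 Friday, common
2248: Jan 1 Saturday, leap
2249: Jan 1 Monday, common
2250: Jan 1 Tuesday, common
2251: Jan 1 Wednesday, common
2251 matches on both conditions.

2251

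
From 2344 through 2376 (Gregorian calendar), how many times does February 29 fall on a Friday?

Leap years in 2344–2376: 9 of them.
Feb 29 weekday advances by 5 (mod 7) from one leap year to the next four years later (or differs when a century non-leap intervenes).
Leap-day weekdays: 2344:Tue 2348:Sun 2352:Fri✓ 2356:Wed 2360:Mon 2364:Sat 2368:Thu 2372:Tue 2376:Sun
Friday: 2352 → 1.

1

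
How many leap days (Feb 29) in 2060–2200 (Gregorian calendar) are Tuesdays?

Leap years in 2060–2200: 34 of them.
Feb 29 weekday advances by 5 (mod 7) from one leap year to the next four years later (or differs when a century non-leap intervenes).
Leap-day weekdays: 2060:Sun 2064:Fri 2068:Wed 2072:Mon 2076:Sat 2080:Thu 2084:Tue✓ 2088:Sun 2092:Fri 2096:Wed 2104:Fri 2108:Wed 2112:Mon …(8 more)… 2148:Thu 2152:Tue✓ 2156:Sun 2160:Fri 2164:Wed 2168:Mon 2172:Sat 2176:Thu 2180:Tue✓ 2184:Sun 2188:Fri 2192:Wed 2196:Mon
Tuesday: 2084, 2124, 2152, 2180 → 4.

4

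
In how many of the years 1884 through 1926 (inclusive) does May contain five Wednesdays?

May has 31 days; it has five Wednesdays when Wednesday falls among the first (month-length − 28) days — i.e. when May 1 is one of Wednesday/Tuesday/Monday.
May 1 by year: 1884:Thu 1885:Fri 1886:Sat 1887:Sun 1888:Tue✓ 1889:Wed✓ 1890:Thu 1891:Fri 1892:Sun 1893:Mon✓ 1894:Tue✓ 1895:Wed✓ 1896:Fri 1897:Sat 1898:Sun …(13 more)… 1912:Wed✓ 1913:Thu 1914:Fri 1915:Sat 1916:Mon✓ 1917:Tue✓ 1918:Wed✓ 1919:Thu 1920:Sat 1921:Sun 1922:Mon✓ 1923:Tue✓ 1924:Thu 1925:Fri 1926:Sat
Years with five Wednesdays: 1888, 1889, 1893, 1894, 1895, 1899, 1900, 1901, 1905, 1906, 1907, 1911, 1912, 1916, 1917, 1918, 1922, 1923 → 18.

18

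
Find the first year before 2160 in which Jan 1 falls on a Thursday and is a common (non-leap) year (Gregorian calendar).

2150

Jan 1 advances by 2 weekdays after a leap year and by 1 after a common year.
2160: Jan 1 is Tuesday (leap).
2159: Monday
2158: Sunday
2157: Saturday
2156: Thursday (leap)
2155: Wednesday
2154: Tuesday
2153: Monday
2152: Saturday (leap)
2151: Friday
2150: Thursday
2150 begins on a Thursday and is a common year.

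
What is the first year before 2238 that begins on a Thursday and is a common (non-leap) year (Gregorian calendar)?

Jan 1 advances by 2 weekdays after a leap year and by 1 after a common year.
2238: Jan 1 is Monday.
2237: Sunday
2236: Friday (leap)
2235: Thursday
2235 begins on a Thursday and is a common year.

2235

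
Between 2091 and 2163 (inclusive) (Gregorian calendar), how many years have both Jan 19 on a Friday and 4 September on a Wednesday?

2

Check each year's weekday for Jan 19 and 4 September:
  2091: Fri/Tue  2092: Sat/Thu  2093: Mon/Fri  2094: Tue/Sat  2095: Wed/Sun  2096: Thu/Tue  2097: Sat/Wed  2098: Sun/Thu  2099: Mon/Fri  2100: Tue/Sat  2101: Wed/Sun  2102: Thu/Mon  2103: Fri/Tue  2104: Sat/Thu  …(45 more)…  2150: Mon/Fri  2151: Tue/Sat  2152: Wed/Mon  2153: Fri/Tue  2154: Sat/Wed  2155: Sun/Thu  2156: Mon/Sat  2157: Wed/Sun  2158: Thu/Mon  2159: Fri/Tue  2160: Sat/Thu  2161: Mon/Fri  2162: Tue/Sat  2163: Wed/Sun
Both conditions hold in: 2120, 2148 — 2.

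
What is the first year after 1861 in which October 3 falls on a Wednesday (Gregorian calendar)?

From one year to the next, a fixed date's weekday advances by 1, or by 2 when a Feb 29 lies between the two dates.
1861: October 3 is Thursday.
1862: Friday (+1)
1863: Saturday (+1)
1864: Monday (+2)
1865: Tuesday (+1)
1866: Wednesday (+1)
October 3 falls on a Wednesday in 1866.

1866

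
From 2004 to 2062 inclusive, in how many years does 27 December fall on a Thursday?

8

Track 27 December's weekday year by year (advancing +1, or +2 across a Feb 29):
  2004: Mon  2005: Tue (+1)  2006: Wed (+1)  2007: Thu (+1) ✓  2008: Sat (+2)
  2009: Sun (+1)  2010: Mon (+1)  2011: Tue (+1)  2012: Thu (+2) ✓  2013: Fri (+1)
  2014: Sat (+1)  2015: Sun (+1)  2016: Tue (+2)  2017: Wed (+1)  … (31 more years) …
  2049: Mon (+1)  2050: Tue (+1)  2051: Wed (+1)  2052: Fri (+2)  2053: Sat (+1)
  2054: Sun (+1)  2055: Mon (+1)  2056: Wed (+2)  2057: Thu (+1) ✓  2058: Fri (+1)
  2059: Sat (+1)  2060: Mon (+2)  2061: Tue (+1)  2062: Wed (+1)
Thursday years: 2007, 2012, 2018, 2029, 2035, 2040, 2046, 2057 — 8 in total.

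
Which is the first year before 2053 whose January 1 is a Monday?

2052

Jan 1 advances by 2 weekdays after a leap year and by 1 after a common year.
2053: Jan 1 is Wednesday.
2052: Monday (leap)
2052 begins on a Monday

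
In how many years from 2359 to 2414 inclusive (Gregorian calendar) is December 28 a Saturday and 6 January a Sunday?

6

Check each year's weekday for December 28 and 6 January:
  2359: Mon/Tue  2360: Wed/Wed  2361: Thu/Fri  2362: Fri/Sat  2363: Sat/Sun ✓  2364: Mon/Mon  2365: Tue/Wed  2366: Wed/Thu  2367: Thu/Fri  2368: Sat/Sat  2369: Sun/Mon  2370: Mon/Tue  2371: Tue/Wed  2372: Thu/Thu  …(28 more)…  2401: Fri/Sat  2402: Sat/Sun ✓  2403: Sun/Mon  2404: Tue/Tue  2405: Wed/Thu  2406: Thu/Fri  2407: Fri/Sat  2408: Sun/Sun  2409: Mon/Tue  2410: Tue/Wed  2411: Wed/Thu  2412: Fri/Fri  2413: Sat/Sun ✓  2414: Sun/Mon
Both conditions hold in: 2363, 2374, 2385, 2391, 2402, 2413 — 6.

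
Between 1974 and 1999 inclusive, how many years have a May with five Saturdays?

12

May has 31 days; it has five Saturdays when Saturday falls among the first (month-length − 28) days — i.e. when May 1 is one of Saturday/Friday/Thursday.
May 1 by year: 1974:Wed 1975:Thu✓ 1976:Sat✓ 1977:Sun 1978:Mon 1979:Tue 1980:Thu✓ 1981:Fri✓ 1982:Sat✓ 1983:Sun 1984:Tue 1985:Wed 1986:Thu✓ 1987:Fri✓ 1988:Sun 1989:Mon 1990:Tue 1991:Wed 1992:Fri✓ 1993:Sat✓ 1994:Sun 1995:Mon 1996:Wed 1997:Thu✓ 1998:Fri✓ 1999:Sat✓
Years with five Saturdays: 1975, 1976, 1980, 1981, 1982, 1986, 1987, 1992, 1993, 1997, 1998, 1999 → 12.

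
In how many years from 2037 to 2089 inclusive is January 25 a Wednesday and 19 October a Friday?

2

Check each year's weekday for January 25 and 19 October:
  2037: Sun/Mon  2038: Mon/Tue  2039: Tue/Wed  2040: Wed/Fri ✓  2041: Fri/Sat  2042: Sat/Sun  2043: Sun/Mon  2044: Mon/Wed  2045: Wed/Thu  2046: Thu/Fri  2047: Fri/Sat  2048: Sat/Mon  2049: Mon/Tue  2050: Tue/Wed  …(25 more)…  2076: Sat/Mon  2077: Mon/Tue  2078: Tue/Wed  2079: Wed/Thu  2080: Thu/Sat  2081: Sat/Sun  2082: Sun/Mon  2083: Mon/Tue  2084: Tue/Thu  2085: Thu/Fri  2086: Fri/Sat  2087: Sat/Sun  2088: Sun/Tue  2089: Tue/Wed
Both conditions hold in: 2040, 2068 — 2.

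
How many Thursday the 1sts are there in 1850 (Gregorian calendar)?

Check the 1st of each month of 1850: Jan 1: Tue, Feb 1: Fri, Mar 1: Fri, Apr 1: Mon, May 1: Wed, Jun 1: Sat, Jul 1: Mon, Aug 1: Thu, Sep 1: Sun, Oct 1: Tue, Nov 1: Fri, Dec 1: Sun.
Thursday occurs in August — 1 month.

1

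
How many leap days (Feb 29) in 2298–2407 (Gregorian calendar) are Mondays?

4

Leap years in 2298–2407: 26 of them.
Feb 29 weekday advances by 5 (mod 7) from one leap year to the next four years later (or differs when a century non-leap intervenes).
Leap-day weekdays: 2304:Mon✓ 2308:Sat 2312:Thu 2316:Tue 2320:Sun 2324:Fri 2328:Wed 2332:Mon✓ 2336:Sat 2340:Thu 2344:Tue 2348:Sun 2352:Fri 2356:Wed 2360:Mon✓ 2364:Sat 2368:Thu 2372:Tue 2376:Sun 2380:Fri 2384:Wed 2388:Mon✓ 2392:Sat 2396:Thu 2400:Tue 2404:Sun
Monday: 2304, 2332, 2360, 2388 → 4.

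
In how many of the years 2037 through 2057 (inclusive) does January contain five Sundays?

10

January has 31 days; it has five Sundays when Sunday falls among the first (month-length − 28) days — i.e. when January 1 is one of Sunday/Saturday/Friday.
January 1 by year: 2037:Thu 2038:Fri✓ 2039:Sat✓ 2040:Sun✓ 2041:Tue 2042:Wed 2043:Thu 2044:Fri✓ 2045:Sun✓ 2046:Mon 2047:Tue 2048:Wed 2049:Fri✓ 2050:Sat✓ 2051:Sun✓ 2052:Mon 2053:Wed 2054:Thu 2055:Fri✓ 2056:Sat✓ 2057:Mon
Years with five Sundays: 2038, 2039, 2040, 2044, 2045, 2049, 2050, 2051, 2055, 2056 → 10.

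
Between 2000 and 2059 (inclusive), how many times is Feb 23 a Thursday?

Track Feb 23's weekday year by year (advancing +1, or +2 across a Feb 29):
  2000: Wed  2001: Fri (+2)  2002: Sat (+1)  2003: Sun (+1)  2004: Mon (+1)
  2005: Wed (+2)  2006: Thu (+1) ✓  2007: Fri (+1)  2008: Sat (+1)  2009: Mon (+2)
  2010: Tue (+1)  2011: Wed (+1)  2012: Thu (+1) ✓  2013: Sat (+2)  … (32 more years) …
  2046: Fri (+1)  2047: Sat (+1)  2048: Sun (+1)  2049: Tue (+2)  2050: Wed (+1)
  2051: Thu (+1) ✓  2052: Fri (+1)  2053: Sun (+2)  2054: Mon (+1)  2055: Tue (+1)
  2056: Wed (+1)  2057: Fri (+2)  2058: Sat (+1)  2059: Sun (+1)
Thursday years: 2006, 2012, 2017, 2023, 2034, 2040, 2045, 2051 — 8 in total.

8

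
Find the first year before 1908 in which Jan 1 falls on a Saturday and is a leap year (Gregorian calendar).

1876

Jan 1 advances by 2 weekdays after a leap year and by 1 after a common year.
1908: Jan 1 is Wednesday (leap).
1907: Tuesday
1906: Monday
1905: Sunday
1904: Friday (leap)
1903: Thursday
1902: Wednesday
1901: Tuesday
1900: Monday
1899: Sunday
1898: Saturday
1897: Friday
1896: Wednesday (leap)
1895: Tuesday
1894: Monday
1893: Sunday
1892: Friday (leap)
1891: Thursday
1890: Wednesday
1889: Tuesday
1888: Sunday (leap)
1887: Saturday
1886: Friday
1885: Thursday
1884: Tuesday (leap)
1883: Monday
1882: Sunday
1881: Saturday
1880: Thursday (leap)
1879: Wednesday
1878: Tuesday
1877: Monday
1876: Saturday (leap)
1876 begins on a Saturday and is a leap year.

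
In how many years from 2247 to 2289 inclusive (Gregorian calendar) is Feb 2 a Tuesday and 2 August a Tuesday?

Check each year's weekday for Feb 2 and 2 August:
  2247: Tue/Mon  2248: Wed/Wed  2249: Fri/Thu  2250: Sat/Fri  2251: Sun/Sat  2252: Mon/Mon  2253: Wed/Tue  2254: Thu/Wed  2255: Fri/Thu  2256: Sat/Sat  2257: Mon/Sun  2258: Tue/Mon  2259: Wed/Tue  2260: Thu/Thu  …(15 more)…  2276: Wed/Wed  2277: Fri/Thu  2278: Sat/Fri  2279: Sun/Sat  2280: Mon/Mon  2281: Wed/Tue  2282: Thu/Wed  2283: Fri/Thu  2284: Sat/Sat  2285: Mon/Sun  2286: Tue/Mon  2287: Wed/Tue  2288: Thu/Thu  2289: Sat/Fri
Both conditions hold in: 2264 — 1.

1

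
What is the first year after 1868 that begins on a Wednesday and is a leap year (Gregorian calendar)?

1896

Jan 1 advances by 2 weekdays after a leap year and by 1 after a common year.
1868: Jan 1 is Wednesday (leap).
1869: Friday
1870: Saturday
1871: Sunday
1872: Monday (leap)
1873: Wednesday
1874: Thursday
1875: Friday
1876: Saturday (leap)
1877: Monday
1878: Tuesday
1879: Wednesday
1880: Thursday (leap)
1881: Saturday
1882: Sunday
1883: Monday
1884: Tuesday (leap)
1885: Thursday
1886: Friday
1887: Saturday
1888: Sunday (leap)
1889: Tuesday
1890: Wednesday
1891: Thursday
1892: Friday (leap)
1893: Sunday
1894: Monday
1895: Tuesday
1896: Wednesday (leap)
1896 begins on a Wednesday and is a leap year.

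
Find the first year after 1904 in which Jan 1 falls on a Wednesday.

Jan 1 advances by 2 weekdays after a leap year and by 1 after a common year.
1904: Jan 1 is Friday (leap).
1905: Sunday
1906: Monday
1907: Tuesday
1908: Wednesday (leap)
1908 begins on a Wednesday

1908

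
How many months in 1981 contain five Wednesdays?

A month of length L has five Wednesdays iff its first Wednesday is on day ≤ L−28 (so day 1–3 in a 31-day month, 1–2 in a 30-day month, day 1 in a leap February).
Checking each month of 1981: Jan starts Thu (31d); Feb starts Sun (28d); Mar starts Sun (31d); Apr starts Wed (30d) ✓; May starts Fri (31d); Jun starts Mon (30d); Jul starts Wed (31d) ✓; Aug starts Sat (31d); Sep starts Tue (30d) ✓; Oct starts Thu (31d); Nov starts Sun (30d); Dec starts Tue (31d) ✓.
Five-Wednesday months: April, July, September, December → 4.

4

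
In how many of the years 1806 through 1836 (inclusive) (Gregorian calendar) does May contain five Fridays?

14

May has 31 days; it has five Fridays when Friday falls among the first (month-length − 28) days — i.e. when May 1 is one of Friday/Thursday/Wednesday.
May 1 by year: 1806:Thu✓ 1807:Fri✓ 1808:Sun 1809:Mon 1810:Tue 1811:Wed✓ 1812:Fri✓ 1813:Sat 1814:Sun 1815:Mon 1816:Wed✓ 1817:Thu✓ 1818:Fri✓ 1819:Sat 1820:Mon 1821:Tue 1822:Wed✓ 1823:Thu✓ 1824:Sat 1825:Sun 1826:Mon 1827:Tue 1828:Thu✓ 1829:Fri✓ 1830:Sat 1831:Sun 1832:Tue 1833:Wed✓ 1834:Thu✓ 1835:Fri✓ 1836:Sun
Years with five Fridays: 1806, 1807, 1811, 1812, 1816, 1817, 1818, 1822, 1823, 1828, 1829, 1833, 1834, 1835 → 14.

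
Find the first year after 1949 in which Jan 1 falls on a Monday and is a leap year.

Jan 1 advances by 2 weekdays after a leap year and by 1 after a common year.
1949: Jan 1 is Saturday.
1950: Sunday
1951: Monday
1952: Tuesday (leap)
1953: Thursday
1954: Friday
1955: Saturday
1956: Sunday (leap)
1957: Tuesday
1958: Wednesday
1959: Thursday
1960: Friday (leap)
1961: Sunday
1962: Monday
1963: Tuesday
1964: Wednesday (leap)
1965: Friday
1966: Saturday
1967: Sunday
1968: Monday (leap)
1968 begins on a Monday and is a leap year.

1968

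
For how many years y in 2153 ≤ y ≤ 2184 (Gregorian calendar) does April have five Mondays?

April has 30 days; it has five Mondays when Monday falls among the first (month-length − 28) days — i.e. when April 1 is one of Monday/Sunday.
April 1 by year: 2153:Sun✓ 2154:Mon✓ 2155:Tue 2156:Thu 2157:Fri 2158:Sat 2159:Sun✓ 2160:Tue 2161:Wed 2162:Thu 2163:Fri 2164:Sun✓ 2165:Mon✓ 2166:Tue 2167:Wed 2168:Fri 2169:Sat 2170:Sun✓ 2171:Mon✓ 2172:Wed 2173:Thu 2174:Fri 2175:Sat 2176:Mon✓ 2177:Tue 2178:Wed 2179:Thu 2180:Sat 2181:Sun✓ 2182:Mon✓ 2183:Tue 2184:Thu
Years with five Mondays: 2153, 2154, 2159, 2164, 2165, 2170, 2171, 2176, 2181, 2182 → 10.

10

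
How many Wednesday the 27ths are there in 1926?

Check the 27th of each month of 1926: Jan 27: Wed, Feb 27: Sat, Mar 27: Sat, Apr 27: Tue, May 27: Thu, Jun 27: Sun, Jul 27: Tue, Aug 27: Fri, Sep 27: Mon, Oct 27: Wed, Nov 27: Sat, Dec 27: Mon.
Wednesday occurs in January, October — 2 months.

2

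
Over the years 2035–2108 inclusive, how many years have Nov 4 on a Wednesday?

Track Nov 4's weekday year by year (advancing +1, or +2 across a Feb 29):
  2035: Sun  2036: Tue (+2)  2037: Wed (+1) ✓  2038: Thu (+1)  2039: Fri (+1)
  2040: Sun (+2)  2041: Mon (+1)  2042: Tue (+1)  2043: Wed (+1) ✓  2044: Fri (+2)
  2045: Sat (+1)  2046: Sun (+1)  2047: Mon (+1)  2048: Wed (+2) ✓  … (46 more years) …
  2095: Fri (+1)  2096: Sun (+2)  2097: Mon (+1)  2098: Tue (+1)  2099: Wed (+1) ✓
  2100: Thu (+1)  2101: Fri (+1)  2102: Sat (+1)  2103: Sun (+1)  2104: Tue (+2)
  2105: Wed (+1) ✓  2106: Thu (+1)  2107: Fri (+1)  2108: Sun (+2)
Wednesday years: 2037, 2043, 2048, 2054, 2065, 2071, 2076, 2082, 2093, 2099, 2105 — 11 in total.

11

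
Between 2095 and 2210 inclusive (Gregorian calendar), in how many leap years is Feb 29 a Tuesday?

3

Leap years in 2095–2210: 27 of them.
Feb 29 weekday advances by 5 (mod 7) from one leap year to the next four years later (or differs when a century non-leap intervenes).
Leap-day weekdays: 2096:Wed 2104:Fri 2108:Wed 2112:Mon 2116:Sat 2120:Thu 2124:Tue✓ 2128:Sun 2132:Fri 2136:Wed 2140:Mon 2144:Sat 2148:Thu 2152:Tue✓ 2156:Sun 2160:Fri 2164:Wed 2168:Mon 2172:Sat 2176:Thu 2180:Tue✓ 2184:Sun 2188:Fri 2192:Wed 2196:Mon 2204:Wed 2208:Mon
Tuesday: 2124, 2152, 2180 → 3.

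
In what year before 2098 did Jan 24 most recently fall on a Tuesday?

2096

From one year to the next, a fixed date's weekday advances by 1, or by 2 when a Feb 29 lies between the two dates.
2098: January 24 is Friday.
2097: Thursday (−1)
2096: Tuesday (−2)
Jan 24 falls on a Tuesday in 2096.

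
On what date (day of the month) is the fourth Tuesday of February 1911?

February 1, 1911 is a Wednesday, so the first Tuesday is the 7th.
The fourth Tuesday is 7 + 21 = 28.

28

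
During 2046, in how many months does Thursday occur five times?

A month of length L has five Thursdays iff its first Thursday is on day ≤ L−28 (so day 1–3 in a 31-day month, 1–2 in a 30-day month, day 1 in a leap February).
Checking each month of 2046: Jan starts Mon (31d); Feb starts Thu (28d); Mar starts Thu (31d) ✓; Apr starts Sun (30d); May starts Tue (31d) ✓; Jun starts Fri (30d); Jul starts Sun (31d); Aug starts Wed (31d) ✓; Sep starts Sat (30d); Oct starts Mon (31d); Nov starts Thu (30d) ✓; Dec starts Sat (31d).
Five-Thursday months: March, May, August, November → 4.

4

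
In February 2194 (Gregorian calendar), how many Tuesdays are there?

February 2194 has 28 days and begins on Saturday.
The first Tuesday is February 4.
Tuesdays fall on 4, 11, 18, 25 — that's 4.

4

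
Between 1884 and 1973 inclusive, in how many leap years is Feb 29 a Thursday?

3

Leap years in 1884–1973: 22 of them.
Feb 29 weekday advances by 5 (mod 7) from one leap year to the next four years later (or differs when a century non-leap intervenes).
Leap-day weekdays: 1884:Fri 1888:Wed 1892:Mon 1896:Sat 1904:Mon 1908:Sat 1912:Thu✓ 1916:Tue 1920:Sun 1924:Fri 1928:Wed 1932:Mon 1936:Sat 1940:Thu✓ 1944:Tue 1948:Sun 1952:Fri 1956:Wed 1960:Mon 1964:Sat 1968:Thu✓ 1972:Tue
Thursday: 1912, 1940, 1968 → 3.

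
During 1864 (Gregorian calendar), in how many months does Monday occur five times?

A month of length L has five Mondays iff its first Monday is on day ≤ L−28 (so day 1–3 in a 31-day month, 1–2 in a 30-day month, day 1 in a leap February).
Checking each month of 1864: Jan starts Fri (31d); Feb starts Mon (29d) ✓; Mar starts Tue (31d); Apr starts Fri (30d); May starts Sun (31d) ✓; Jun starts Wed (30d); Jul starts Fri (31d); Aug starts Mon (31d) ✓; Sep starts Thu (30d); Oct starts Sat (31d) ✓; Nov starts Tue (30d); Dec starts Thu (31d).
Five-Monday months: February, May, August, October → 4.

4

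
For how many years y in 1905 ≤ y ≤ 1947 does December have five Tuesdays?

19

December has 31 days; it has five Tuesdays when Tuesday falls among the first (month-length − 28) days — i.e. when December 1 is one of Tuesday/Monday/Sunday.
December 1 by year: 1905:Fri 1906:Sat 1907:Sun✓ 1908:Tue✓ 1909:Wed 1910:Thu 1911:Fri 1912:Sun✓ 1913:Mon✓ 1914:Tue✓ 1915:Wed 1916:Fri 1917:Sat 1918:Sun✓ 1919:Mon✓ …(13 more)… 1933:Fri 1934:Sat 1935:Sun✓ 1936:Tue✓ 1937:Wed 1938:Thu 1939:Fri 1940:Sun✓ 1941:Mon✓ 1942:Tue✓ 1943:Wed 1944:Fri 1945:Sat 1946:Sun✓ 1947:Mon✓
Years with five Tuesdays: 1907, 1908, 1912, 1913, 1914, 1918, 1919, 1924, 1925, 1929, 1930, 1931, 1935, 1936, 1940, 1941, 1942, 1946, 1947 → 19.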